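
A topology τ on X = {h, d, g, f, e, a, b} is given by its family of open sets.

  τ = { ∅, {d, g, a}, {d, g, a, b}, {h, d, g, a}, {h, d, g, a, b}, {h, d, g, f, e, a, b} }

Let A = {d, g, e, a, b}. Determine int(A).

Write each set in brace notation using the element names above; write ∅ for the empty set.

opens ⊆ A: ∅, {d, g, a}, {d, g, a, b}; union → int = {d, g, a, b}

{d, g, a, b}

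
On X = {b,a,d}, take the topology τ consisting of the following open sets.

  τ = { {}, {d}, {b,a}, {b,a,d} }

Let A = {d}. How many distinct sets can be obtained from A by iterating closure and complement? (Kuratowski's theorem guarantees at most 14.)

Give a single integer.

2

X∖A={b,a}, int(X∖A)={b,a}, hence cl(A)={d}
Orbit (k=closure, c=complement):
  1. A     = {d}
  2. cA    = {b,a}
(closed under both — stop)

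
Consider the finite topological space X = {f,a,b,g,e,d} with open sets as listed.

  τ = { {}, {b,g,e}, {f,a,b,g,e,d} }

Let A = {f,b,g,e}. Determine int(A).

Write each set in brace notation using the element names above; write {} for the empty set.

interior: largest open inside A is {b,g,e} (from {}, {b,g,e})

{b,g,e}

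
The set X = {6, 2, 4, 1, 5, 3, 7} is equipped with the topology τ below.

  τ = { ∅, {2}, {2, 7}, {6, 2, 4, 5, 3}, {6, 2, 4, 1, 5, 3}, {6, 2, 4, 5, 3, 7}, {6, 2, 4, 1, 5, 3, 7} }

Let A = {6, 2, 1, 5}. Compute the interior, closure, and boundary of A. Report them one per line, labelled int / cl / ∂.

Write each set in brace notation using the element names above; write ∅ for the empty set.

int(A) = {2}
cl(A)  = {6, 2, 4, 1, 5, 3, 7}
∂A     = {6, 4, 1, 5, 3, 7}

interior: largest open inside A is {2} (from ∅, {2})
cl via duality: int({4, 3, 7}) = ∅, so X∖∅ = {6, 2, 4, 1, 5, 3, 7}
cl∖int = {6, 4, 1, 5, 3, 7}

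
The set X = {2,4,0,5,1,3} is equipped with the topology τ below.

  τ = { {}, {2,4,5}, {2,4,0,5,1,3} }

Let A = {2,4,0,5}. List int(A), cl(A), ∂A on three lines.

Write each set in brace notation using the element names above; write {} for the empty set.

int(A) = {2,4,5}
cl(A)  = {2,4,0,5,1,3}
∂A     = {0,1,3}

interior: largest open inside A is {2,4,5} (from {}, {2,4,5})
cl via duality: int({1,3}) = {}, so X∖{} = {2,4,0,5,1,3}
cl∖int = {0,1,3}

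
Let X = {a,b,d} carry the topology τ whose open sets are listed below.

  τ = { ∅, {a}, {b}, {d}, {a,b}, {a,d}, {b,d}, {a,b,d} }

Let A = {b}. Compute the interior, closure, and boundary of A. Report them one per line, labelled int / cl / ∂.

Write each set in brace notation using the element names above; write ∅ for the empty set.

open subsets of A: ∅, {b}; so int(A) = {b}
closure: X∖int(X∖A) = X∖{a,d} = {b}
∂A = {b} minus {b} = ∅

int(A) = {b}
cl(A)  = {b}
∂A     = ∅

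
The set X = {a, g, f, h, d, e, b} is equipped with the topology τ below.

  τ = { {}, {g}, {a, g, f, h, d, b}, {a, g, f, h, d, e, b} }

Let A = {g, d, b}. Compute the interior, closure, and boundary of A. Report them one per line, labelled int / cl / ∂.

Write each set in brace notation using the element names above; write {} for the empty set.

open subsets of A: {}, {g}; so int(A) = {g}
closure: X∖int(X∖A) = X∖{} = {a, g, f, h, d, e, b}
∂A = {a, g, f, h, d, e, b} minus {g} = {a, f, h, d, e, b}

int(A) = {g}
cl(A)  = {a, g, f, h, d, e, b}
∂A     = {a, f, h, d, e, b}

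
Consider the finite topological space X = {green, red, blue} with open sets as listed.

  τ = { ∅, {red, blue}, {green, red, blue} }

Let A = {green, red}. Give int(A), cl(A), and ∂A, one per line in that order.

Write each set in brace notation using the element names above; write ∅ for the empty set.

interior: largest open inside A is ∅ (from ∅)
cl via duality: int({blue}) = ∅, so X∖∅ = {green, red, blue}
cl∖int = {green, red, blue}

int(A) = ∅
cl(A)  = {green, red, blue}
∂A     = {green, red, blue}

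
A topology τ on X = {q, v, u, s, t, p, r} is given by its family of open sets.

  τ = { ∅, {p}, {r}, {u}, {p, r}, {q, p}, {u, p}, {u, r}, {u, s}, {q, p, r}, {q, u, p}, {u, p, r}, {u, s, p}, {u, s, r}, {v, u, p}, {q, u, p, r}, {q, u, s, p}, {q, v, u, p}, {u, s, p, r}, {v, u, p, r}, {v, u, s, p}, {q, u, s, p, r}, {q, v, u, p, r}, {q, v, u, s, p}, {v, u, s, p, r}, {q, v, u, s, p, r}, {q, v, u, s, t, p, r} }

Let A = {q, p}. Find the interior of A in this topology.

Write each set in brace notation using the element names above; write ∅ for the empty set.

{q, p}

interior: largest open inside A is {q, p} (from ∅, {p}, {q, p})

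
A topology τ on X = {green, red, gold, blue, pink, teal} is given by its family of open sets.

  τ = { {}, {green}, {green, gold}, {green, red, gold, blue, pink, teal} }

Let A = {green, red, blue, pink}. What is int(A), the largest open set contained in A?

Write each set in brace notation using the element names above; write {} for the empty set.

{green}

U open, U⊆A: {}, {green}. int(A) = ⋃ = {green}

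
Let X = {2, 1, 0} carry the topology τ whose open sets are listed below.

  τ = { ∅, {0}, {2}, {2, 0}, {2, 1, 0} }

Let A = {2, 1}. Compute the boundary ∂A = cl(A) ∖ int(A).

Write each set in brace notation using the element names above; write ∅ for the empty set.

interior: largest open inside A is {2} (from ∅, {2})
cl via duality: int({0}) = {0}, so X∖{0} = {2, 1}
cl∖int = {1}

{1}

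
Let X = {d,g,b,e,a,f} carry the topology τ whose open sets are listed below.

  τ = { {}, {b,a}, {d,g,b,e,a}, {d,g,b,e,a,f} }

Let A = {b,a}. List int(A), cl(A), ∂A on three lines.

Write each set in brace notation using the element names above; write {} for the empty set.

int(A) = {b,a}
cl(A)  = {d,g,b,e,a,f}
∂A     = {d,g,e,f}

open subsets of A: {}, {b,a}; so int(A) = {b,a}
closure: X∖int(X∖A) = X∖{} = {d,g,b,e,a,f}
∂A = {d,g,b,e,a,f} minus {b,a} = {d,g,e,f}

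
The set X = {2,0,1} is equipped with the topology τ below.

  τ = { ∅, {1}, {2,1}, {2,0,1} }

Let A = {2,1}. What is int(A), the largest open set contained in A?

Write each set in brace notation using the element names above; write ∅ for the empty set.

{2,1}

U open, U⊆A: ∅, {1}, {2,1}. int(A) = ⋃ = {2,1}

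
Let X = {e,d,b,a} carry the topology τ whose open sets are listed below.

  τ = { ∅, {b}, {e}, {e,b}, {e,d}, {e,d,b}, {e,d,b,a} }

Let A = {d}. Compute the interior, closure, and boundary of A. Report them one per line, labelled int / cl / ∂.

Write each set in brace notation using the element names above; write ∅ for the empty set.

int(A) = ∅
cl(A)  = {d,a}
∂A     = {d,a}

U open, U⊆A: ∅. int(A) = ⋃ = ∅
X∖A={e,b,a}, int(X∖A)={e,b}, hence cl(A)={d,a}
∂A: remove int from cl → {d,a}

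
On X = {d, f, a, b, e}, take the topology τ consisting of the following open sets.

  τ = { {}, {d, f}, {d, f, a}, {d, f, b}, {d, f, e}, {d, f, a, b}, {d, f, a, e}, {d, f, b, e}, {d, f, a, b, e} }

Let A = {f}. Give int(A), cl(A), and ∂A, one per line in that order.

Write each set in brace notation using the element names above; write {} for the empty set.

interior: largest open inside A is {} (from {})
cl via duality: int({d, a, b, e}) = {}, so X∖{} = {d, f, a, b, e}
cl∖int = {d, f, a, b, e}

int(A) = {}
cl(A)  = {d, f, a, b, e}
∂A     = {d, f, a, b, e}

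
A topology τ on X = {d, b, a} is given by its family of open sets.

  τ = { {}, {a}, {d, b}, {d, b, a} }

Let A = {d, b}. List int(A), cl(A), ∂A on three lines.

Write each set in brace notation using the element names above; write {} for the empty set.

open subsets of A: {}, {d, b}; so int(A) = {d, b}
closure: X∖int(X∖A) = X∖{a} = {d, b}
∂A = {d, b} minus {d, b} = {}

int(A) = {d, b}
cl(A)  = {d, b}
∂A     = {}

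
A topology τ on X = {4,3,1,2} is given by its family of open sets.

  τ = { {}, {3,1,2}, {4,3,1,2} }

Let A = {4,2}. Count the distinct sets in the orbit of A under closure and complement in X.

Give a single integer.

4

closure: X∖int(X∖A) = X∖{} = {4,3,1,2}
Let k=closure and c=complement:
  1. A     = {4,2}
  2. kA    = {4,3,1,2}
  3. cA    = {3,1}
  4. ckA   = {}
— saturated at 4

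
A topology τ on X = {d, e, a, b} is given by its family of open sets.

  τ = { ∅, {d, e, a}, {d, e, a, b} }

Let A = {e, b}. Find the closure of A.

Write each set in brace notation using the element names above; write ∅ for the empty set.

{d, e, a, b}

cl via duality: int({d, a}) = ∅, so X∖∅ = {d, e, a, b}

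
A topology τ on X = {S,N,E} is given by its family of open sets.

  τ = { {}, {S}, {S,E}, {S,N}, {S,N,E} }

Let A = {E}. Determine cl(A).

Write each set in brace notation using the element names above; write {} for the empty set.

{E}

cl via duality: int({S,N}) = {S,N}, so X∖{S,N} = {E}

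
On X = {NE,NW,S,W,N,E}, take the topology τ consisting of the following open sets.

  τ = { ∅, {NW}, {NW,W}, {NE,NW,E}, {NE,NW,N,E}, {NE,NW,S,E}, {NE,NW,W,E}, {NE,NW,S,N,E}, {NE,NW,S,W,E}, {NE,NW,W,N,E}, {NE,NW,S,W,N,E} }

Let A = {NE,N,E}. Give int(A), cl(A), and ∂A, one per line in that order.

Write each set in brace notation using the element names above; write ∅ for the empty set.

U open, U⊆A: ∅. int(A) = ⋃ = ∅
X∖A={NW,S,W}, int(X∖A)={NW,W}, hence cl(A)={NE,S,N,E}
∂A: remove int from cl → {NE,S,N,E}

int(A) = ∅
cl(A)  = {NE,S,N,E}
∂A     = {NE,S,N,E}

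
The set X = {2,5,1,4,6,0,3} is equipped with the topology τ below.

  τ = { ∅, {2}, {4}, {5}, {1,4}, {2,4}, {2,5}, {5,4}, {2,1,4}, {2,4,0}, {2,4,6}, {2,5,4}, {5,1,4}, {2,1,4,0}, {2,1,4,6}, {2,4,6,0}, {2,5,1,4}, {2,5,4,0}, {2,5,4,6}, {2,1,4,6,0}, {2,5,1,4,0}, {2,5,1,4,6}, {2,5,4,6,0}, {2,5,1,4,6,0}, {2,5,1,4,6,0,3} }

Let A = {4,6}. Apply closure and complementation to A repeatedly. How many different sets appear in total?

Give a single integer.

8

cl via duality: int({2,5,1,0,3}) = {2,5}, so X∖{2,5} = {1,4,6,0,3}
Write k for closure, c for complement:
  1. A     = {4,6}
  2. kA    = {1,4,6,0,3}
  3. cA    = {2,5,1,0,3}
  4. ckA   = {2,5}
  5. kcA   = {2,5,1,6,0,3}
  6. kckA  = {2,5,6,0,3}
  7. ckcA  = {4}
  8. ckckA = {1,4}
applying k or c yields no new set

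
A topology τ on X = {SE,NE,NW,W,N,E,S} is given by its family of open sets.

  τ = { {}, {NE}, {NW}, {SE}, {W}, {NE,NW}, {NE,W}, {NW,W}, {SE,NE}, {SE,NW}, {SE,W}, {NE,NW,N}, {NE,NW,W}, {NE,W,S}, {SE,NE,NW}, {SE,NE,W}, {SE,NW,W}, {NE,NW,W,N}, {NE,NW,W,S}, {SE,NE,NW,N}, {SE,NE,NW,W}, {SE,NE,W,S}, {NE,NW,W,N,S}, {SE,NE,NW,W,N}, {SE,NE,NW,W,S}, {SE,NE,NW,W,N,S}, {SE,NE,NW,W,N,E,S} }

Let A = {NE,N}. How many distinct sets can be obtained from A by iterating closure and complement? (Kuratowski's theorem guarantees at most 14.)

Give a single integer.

6

complement {SE,NW,W,E,S}; its interior {SE,NW,W}; cl(A) = X∖{SE,NW,W} = {NE,N,E,S}
With k = closure, c = complement:
  1. A     = {NE,N}
  2. kA    = {NE,N,E,S}
  3. cA    = {SE,NW,W,E,S}
  4. ckA   = {SE,NW,W}
  5. kcA   = {SE,NW,W,N,E,S}
  6. ckcA  = {NE}
k, c of each give nothing new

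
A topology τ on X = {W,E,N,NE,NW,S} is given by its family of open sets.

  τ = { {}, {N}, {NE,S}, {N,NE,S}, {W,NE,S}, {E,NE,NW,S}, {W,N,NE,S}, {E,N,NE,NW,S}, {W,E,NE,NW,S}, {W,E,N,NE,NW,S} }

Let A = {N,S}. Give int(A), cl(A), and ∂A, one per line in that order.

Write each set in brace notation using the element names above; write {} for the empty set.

U open, U⊆A: {}, {N}. int(A) = ⋃ = {N}
X∖A={W,E,NE,NW}, int(X∖A)={}, hence cl(A)={W,E,N,NE,NW,S}
∂A: remove int from cl → {W,E,NE,NW,S}

int(A) = {N}
cl(A)  = {W,E,N,NE,NW,S}
∂A     = {W,E,NE,NW,S}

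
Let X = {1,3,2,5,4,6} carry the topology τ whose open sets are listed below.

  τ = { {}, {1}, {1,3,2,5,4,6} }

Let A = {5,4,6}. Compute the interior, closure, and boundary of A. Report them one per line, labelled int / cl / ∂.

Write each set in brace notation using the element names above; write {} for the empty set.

int(A) = {}
cl(A)  = {3,2,5,4,6}
∂A     = {3,2,5,4,6}

opens ⊆ A: {}; union → int = {}
complement {1,3,2}; its interior {1}; cl(A) = X∖{1} = {3,2,5,4,6}
boundary = {3,2,5,4,6} ∖ {} = {3,2,5,4,6}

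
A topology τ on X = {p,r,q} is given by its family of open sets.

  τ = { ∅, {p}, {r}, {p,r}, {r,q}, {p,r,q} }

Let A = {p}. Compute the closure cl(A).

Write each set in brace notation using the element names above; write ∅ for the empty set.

{p}

X∖A={r,q}, int(X∖A)={r,q}, hence cl(A)={p}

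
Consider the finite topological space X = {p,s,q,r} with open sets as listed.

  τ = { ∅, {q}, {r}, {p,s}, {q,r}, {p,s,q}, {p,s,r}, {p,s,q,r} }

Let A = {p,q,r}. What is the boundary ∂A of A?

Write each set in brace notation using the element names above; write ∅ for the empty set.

{p,s}

U open, U⊆A: ∅, {q}, {r}, {q,r}. int(A) = ⋃ = {q,r}
X∖A={s}, int(X∖A)=∅, hence cl(A)={p,s,q,r}
∂A: remove int from cl → {p,s}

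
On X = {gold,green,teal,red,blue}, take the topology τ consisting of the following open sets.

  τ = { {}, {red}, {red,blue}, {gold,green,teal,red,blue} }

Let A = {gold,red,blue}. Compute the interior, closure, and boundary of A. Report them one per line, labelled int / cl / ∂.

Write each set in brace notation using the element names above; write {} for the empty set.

opens ⊆ A: {}, {red}, {red,blue}; union → int = {red,blue}
complement {green,teal}; its interior {}; cl(A) = X∖{} = {gold,green,teal,red,blue}
boundary = {gold,green,teal,red,blue} ∖ {red,blue} = {gold,green,teal}

int(A) = {red,blue}
cl(A)  = {gold,green,teal,red,blue}
∂A     = {gold,green,teal}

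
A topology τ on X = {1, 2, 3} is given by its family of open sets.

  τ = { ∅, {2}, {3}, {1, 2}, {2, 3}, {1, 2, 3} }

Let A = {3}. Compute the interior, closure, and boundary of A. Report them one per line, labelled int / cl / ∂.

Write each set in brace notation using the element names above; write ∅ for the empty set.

int(A) = {3}
cl(A)  = {3}
∂A     = ∅

opens ⊆ A: ∅, {3}; union → int = {3}
complement {1, 2}; its interior {1, 2}; cl(A) = X∖{1, 2} = {3}
boundary = {3} ∖ {3} = ∅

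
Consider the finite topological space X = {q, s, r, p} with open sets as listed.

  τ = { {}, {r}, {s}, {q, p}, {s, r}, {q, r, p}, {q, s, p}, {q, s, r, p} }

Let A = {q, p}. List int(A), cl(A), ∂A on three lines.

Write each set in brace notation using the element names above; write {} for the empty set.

int(A) = {q, p}
cl(A)  = {q, p}
∂A     = {}

U open, U⊆A: {}, {q, p}. int(A) = ⋃ = {q, p}
X∖A={s, r}, int(X∖A)={s, r}, hence cl(A)={q, p}
∂A: remove int from cl → {}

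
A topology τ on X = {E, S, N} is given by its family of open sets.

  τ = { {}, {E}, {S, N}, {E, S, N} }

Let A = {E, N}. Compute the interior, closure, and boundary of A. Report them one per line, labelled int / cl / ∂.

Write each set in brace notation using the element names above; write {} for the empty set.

opens ⊆ A: {}, {E}; union → int = {E}
complement {S}; its interior {}; cl(A) = X∖{} = {E, S, N}
boundary = {E, S, N} ∖ {E} = {S, N}

int(A) = {E}
cl(A)  = {E, S, N}
∂A     = {S, N}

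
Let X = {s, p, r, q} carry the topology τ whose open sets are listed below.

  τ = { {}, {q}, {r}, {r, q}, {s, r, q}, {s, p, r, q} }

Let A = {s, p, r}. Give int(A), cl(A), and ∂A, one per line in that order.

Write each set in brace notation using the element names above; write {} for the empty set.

U open, U⊆A: {}, {r}. int(A) = ⋃ = {r}
X∖A={q}, int(X∖A)={q}, hence cl(A)={s, p, r}
∂A: remove int from cl → {s, p}

int(A) = {r}
cl(A)  = {s, p, r}
∂A     = {s, p}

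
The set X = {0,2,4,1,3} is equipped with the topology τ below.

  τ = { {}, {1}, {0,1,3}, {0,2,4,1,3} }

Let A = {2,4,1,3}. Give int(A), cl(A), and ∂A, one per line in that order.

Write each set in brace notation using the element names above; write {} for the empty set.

open subsets of A: {}, {1}; so int(A) = {1}
closure: X∖int(X∖A) = X∖{} = {0,2,4,1,3}
∂A = {0,2,4,1,3} minus {1} = {0,2,4,3}

int(A) = {1}
cl(A)  = {0,2,4,1,3}
∂A     = {0,2,4,3}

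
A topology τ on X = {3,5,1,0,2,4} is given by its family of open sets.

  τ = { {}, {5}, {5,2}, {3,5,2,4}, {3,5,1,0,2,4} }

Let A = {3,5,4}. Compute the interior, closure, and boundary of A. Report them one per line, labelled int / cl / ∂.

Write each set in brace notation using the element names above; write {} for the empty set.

int(A) = {5}
cl(A)  = {3,5,1,0,2,4}
∂A     = {3,1,0,2,4}

opens ⊆ A: {}, {5}; union → int = {5}
complement {1,0,2}; its interior {}; cl(A) = X∖{} = {3,5,1,0,2,4}
boundary = {3,5,1,0,2,4} ∖ {5} = {3,1,0,2,4}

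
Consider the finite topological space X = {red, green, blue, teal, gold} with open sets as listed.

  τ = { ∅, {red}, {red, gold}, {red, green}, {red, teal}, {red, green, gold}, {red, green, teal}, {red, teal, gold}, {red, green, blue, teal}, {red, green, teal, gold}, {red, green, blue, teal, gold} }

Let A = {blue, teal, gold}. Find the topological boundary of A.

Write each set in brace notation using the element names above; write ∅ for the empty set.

interior: largest open inside A is ∅ (from ∅)
cl via duality: int({red, green}) = {red, green}, so X∖{red, green} = {blue, teal, gold}
cl∖int = {blue, teal, gold}

{blue, teal, gold}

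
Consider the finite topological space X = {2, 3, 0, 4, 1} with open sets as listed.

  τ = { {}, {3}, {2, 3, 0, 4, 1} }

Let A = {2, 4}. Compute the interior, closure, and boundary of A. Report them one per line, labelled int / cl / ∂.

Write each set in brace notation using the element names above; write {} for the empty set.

opens ⊆ A: {}; union → int = {}
complement {3, 0, 1}; its interior {3}; cl(A) = X∖{3} = {2, 0, 4, 1}
boundary = {2, 0, 4, 1} ∖ {} = {2, 0, 4, 1}

int(A) = {}
cl(A)  = {2, 0, 4, 1}
∂A     = {2, 0, 4, 1}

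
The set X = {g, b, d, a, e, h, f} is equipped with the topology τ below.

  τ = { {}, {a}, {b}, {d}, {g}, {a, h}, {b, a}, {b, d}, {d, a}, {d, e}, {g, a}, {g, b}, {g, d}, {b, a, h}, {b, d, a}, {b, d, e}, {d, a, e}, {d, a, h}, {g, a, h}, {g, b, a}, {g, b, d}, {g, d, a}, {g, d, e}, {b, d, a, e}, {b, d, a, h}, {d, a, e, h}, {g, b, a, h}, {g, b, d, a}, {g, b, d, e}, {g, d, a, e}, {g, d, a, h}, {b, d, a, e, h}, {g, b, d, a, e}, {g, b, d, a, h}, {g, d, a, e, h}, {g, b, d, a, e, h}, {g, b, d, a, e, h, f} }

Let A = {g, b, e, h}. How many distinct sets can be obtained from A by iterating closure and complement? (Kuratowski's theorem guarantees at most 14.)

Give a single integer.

8

closure: X∖int(X∖A) = X∖{d, a} = {g, b, e, h, f}
Let k=closure and c=complement:
  1. A     = {g, b, e, h}
  2. kA    = {g, b, e, h, f}
  3. cA    = {d, a, f}
  4. ckA   = {d, a}
  5. kcA   = {d, a, e, h, f}
  6. ckcA  = {g, b}
  7. kckcA = {g, b, f}
  8. ckckcA = {d, a, e, h}
— saturated at 8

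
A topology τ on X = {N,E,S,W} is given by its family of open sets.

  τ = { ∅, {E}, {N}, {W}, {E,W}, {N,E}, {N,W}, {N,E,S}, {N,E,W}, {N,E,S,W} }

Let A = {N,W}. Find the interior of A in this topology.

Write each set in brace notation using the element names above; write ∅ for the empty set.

interior: largest open inside A is {N,W} (from ∅, {N}, {W}, {N,W})

{N,W}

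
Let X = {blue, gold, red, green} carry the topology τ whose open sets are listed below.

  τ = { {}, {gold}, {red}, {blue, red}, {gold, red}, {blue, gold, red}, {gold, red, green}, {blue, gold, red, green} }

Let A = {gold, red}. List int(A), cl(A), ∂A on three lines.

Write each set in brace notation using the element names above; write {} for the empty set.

int(A) = {gold, red}
cl(A)  = {blue, gold, red, green}
∂A     = {blue, green}

open subsets of A: {}, {red}, {gold}, {gold, red}; so int(A) = {gold, red}
closure: X∖int(X∖A) = X∖{} = {blue, gold, red, green}
∂A = {blue, gold, red, green} minus {gold, red} = {blue, green}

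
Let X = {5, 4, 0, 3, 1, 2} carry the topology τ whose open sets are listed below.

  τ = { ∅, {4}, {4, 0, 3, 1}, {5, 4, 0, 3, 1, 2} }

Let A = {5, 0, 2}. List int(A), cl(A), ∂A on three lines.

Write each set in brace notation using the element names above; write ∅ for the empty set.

int(A) = ∅
cl(A)  = {5, 0, 3, 1, 2}
∂A     = {5, 0, 3, 1, 2}

open subsets of A: ∅; so int(A) = ∅
closure: X∖int(X∖A) = X∖{4} = {5, 0, 3, 1, 2}
∂A = {5, 0, 3, 1, 2} minus ∅ = {5, 0, 3, 1, 2}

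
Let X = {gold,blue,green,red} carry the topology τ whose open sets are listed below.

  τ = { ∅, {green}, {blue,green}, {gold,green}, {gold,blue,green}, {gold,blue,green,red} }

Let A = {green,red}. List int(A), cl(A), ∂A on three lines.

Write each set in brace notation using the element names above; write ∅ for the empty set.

opens ⊆ A: ∅, {green}; union → int = {green}
complement {gold,blue}; its interior ∅; cl(A) = X∖∅ = {gold,blue,green,red}
boundary = {gold,blue,green,red} ∖ {green} = {gold,blue,red}

int(A) = {green}
cl(A)  = {gold,blue,green,red}
∂A     = {gold,blue,red}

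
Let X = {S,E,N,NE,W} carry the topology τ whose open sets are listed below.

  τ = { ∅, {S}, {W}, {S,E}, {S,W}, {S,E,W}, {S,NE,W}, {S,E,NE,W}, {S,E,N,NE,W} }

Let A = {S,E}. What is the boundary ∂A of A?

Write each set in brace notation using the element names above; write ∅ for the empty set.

interior: largest open inside A is {S,E} (from ∅, {S}, {S,E})
cl via duality: int({N,NE,W}) = {W}, so X∖{W} = {S,E,N,NE}
cl∖int = {N,NE}

{N,NE}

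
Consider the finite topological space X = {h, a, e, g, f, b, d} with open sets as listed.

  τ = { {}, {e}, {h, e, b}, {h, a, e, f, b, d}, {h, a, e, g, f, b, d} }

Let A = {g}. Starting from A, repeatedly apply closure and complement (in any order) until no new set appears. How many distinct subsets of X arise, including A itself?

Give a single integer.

4

closure: X∖int(X∖A) = X∖{h, a, e, f, b, d} = {g}
Let k=closure and c=complement:
  1. A     = {g}
  2. cA    = {h, a, e, f, b, d}
  3. kcA   = {h, a, e, g, f, b, d}
  4. ckcA  = {}
— saturated at 4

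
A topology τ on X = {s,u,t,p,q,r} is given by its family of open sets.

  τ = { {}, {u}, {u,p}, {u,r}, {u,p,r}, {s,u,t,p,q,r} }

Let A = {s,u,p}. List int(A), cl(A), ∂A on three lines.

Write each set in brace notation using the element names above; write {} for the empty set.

int(A) = {u,p}
cl(A)  = {s,u,t,p,q,r}
∂A     = {s,t,q,r}

opens ⊆ A: {}, {u}, {u,p}; union → int = {u,p}
complement {t,q,r}; its interior {}; cl(A) = X∖{} = {s,u,t,p,q,r}
boundary = {s,u,t,p,q,r} ∖ {u,p} = {s,t,q,r}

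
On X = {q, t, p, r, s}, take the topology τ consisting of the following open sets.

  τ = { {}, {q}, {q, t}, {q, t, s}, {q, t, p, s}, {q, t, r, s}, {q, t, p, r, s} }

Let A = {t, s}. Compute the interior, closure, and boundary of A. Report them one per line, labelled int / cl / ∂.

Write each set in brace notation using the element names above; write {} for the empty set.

int(A) = {}
cl(A)  = {t, p, r, s}
∂A     = {t, p, r, s}

U open, U⊆A: {}. int(A) = ⋃ = {}
X∖A={q, p, r}, int(X∖A)={q}, hence cl(A)={t, p, r, s}
∂A: remove int from cl → {t, p, r, s}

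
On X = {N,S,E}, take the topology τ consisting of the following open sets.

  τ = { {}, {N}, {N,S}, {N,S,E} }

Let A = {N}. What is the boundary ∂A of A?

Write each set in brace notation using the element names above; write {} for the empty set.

{S,E}

interior: largest open inside A is {N} (from {}, {N})
cl via duality: int({S,E}) = {}, so X∖{} = {N,S,E}
cl∖int = {S,E}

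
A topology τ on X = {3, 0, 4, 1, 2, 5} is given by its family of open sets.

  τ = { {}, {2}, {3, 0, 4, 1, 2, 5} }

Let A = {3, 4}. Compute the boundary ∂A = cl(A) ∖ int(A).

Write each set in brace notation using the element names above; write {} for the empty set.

interior: largest open inside A is {} (from {})
cl via duality: int({0, 1, 2, 5}) = {2}, so X∖{2} = {3, 0, 4, 1, 5}
cl∖int = {3, 0, 4, 1, 5}

{3, 0, 4, 1, 5}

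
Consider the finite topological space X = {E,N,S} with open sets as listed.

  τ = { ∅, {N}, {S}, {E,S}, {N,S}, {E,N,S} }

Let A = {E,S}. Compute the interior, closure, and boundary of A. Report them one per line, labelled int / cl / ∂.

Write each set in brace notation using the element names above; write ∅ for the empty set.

opens ⊆ A: ∅, {S}, {E,S}; union → int = {E,S}
complement {N}; its interior {N}; cl(A) = X∖{N} = {E,S}
boundary = {E,S} ∖ {E,S} = ∅

int(A) = {E,S}
cl(A)  = {E,S}
∂A     = ∅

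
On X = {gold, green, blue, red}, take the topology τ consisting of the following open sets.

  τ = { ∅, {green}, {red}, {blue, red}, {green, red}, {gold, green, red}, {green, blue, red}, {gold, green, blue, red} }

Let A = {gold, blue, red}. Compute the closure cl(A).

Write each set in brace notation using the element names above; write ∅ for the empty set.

closure: X∖int(X∖A) = X∖{green} = {gold, blue, red}

{gold, blue, red}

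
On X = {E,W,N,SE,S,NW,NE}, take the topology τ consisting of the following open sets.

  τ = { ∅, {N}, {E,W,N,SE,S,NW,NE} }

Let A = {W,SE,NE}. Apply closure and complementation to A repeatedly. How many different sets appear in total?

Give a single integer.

6

cl via duality: int({E,N,S,NW}) = {N}, so X∖{N} = {E,W,SE,S,NW,NE}
Write k for closure, c for complement:
  1. A     = {W,SE,NE}
  2. kA    = {E,W,SE,S,NW,NE}
  3. cA    = {E,N,S,NW}
  4. ckA   = {N}
  5. kcA   = {E,W,N,SE,S,NW,NE}
  6. ckcA  = ∅
applying k or c yields no new set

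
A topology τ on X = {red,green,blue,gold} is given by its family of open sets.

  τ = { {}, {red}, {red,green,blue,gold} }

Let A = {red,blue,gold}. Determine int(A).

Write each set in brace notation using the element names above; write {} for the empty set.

{red}

interior: largest open inside A is {red} (from {}, {red})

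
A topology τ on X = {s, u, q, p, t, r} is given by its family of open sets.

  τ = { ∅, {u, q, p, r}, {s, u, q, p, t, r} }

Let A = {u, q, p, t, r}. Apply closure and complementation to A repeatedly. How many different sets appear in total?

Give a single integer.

6

complement {s}; its interior ∅; cl(A) = X∖∅ = {s, u, q, p, t, r}
With k = closure, c = complement:
  1. A     = {u, q, p, t, r}
  2. kA    = {s, u, q, p, t, r}
  3. cA    = {s}
  4. ckA   = ∅
  5. kcA   = {s, t}
  6. ckcA  = {u, q, p, r}
k, c of each give nothing new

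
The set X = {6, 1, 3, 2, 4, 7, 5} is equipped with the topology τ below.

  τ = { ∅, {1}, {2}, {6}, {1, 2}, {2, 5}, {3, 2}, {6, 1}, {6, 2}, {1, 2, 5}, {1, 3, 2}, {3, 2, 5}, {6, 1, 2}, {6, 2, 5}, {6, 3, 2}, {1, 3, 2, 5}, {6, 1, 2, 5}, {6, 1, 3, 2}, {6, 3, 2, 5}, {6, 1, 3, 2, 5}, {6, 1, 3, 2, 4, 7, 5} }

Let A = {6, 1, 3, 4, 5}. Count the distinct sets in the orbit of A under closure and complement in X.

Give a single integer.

X∖A={2, 7}, int(X∖A)={2}, hence cl(A)={6, 1, 3, 4, 7, 5}
Orbit (k=closure, c=complement):
  1. A     = {6, 1, 3, 4, 5}
  2. kA    = {6, 1, 3, 4, 7, 5}
  3. cA    = {2, 7}
  4. ckA   = {2}
  5. kcA   = {3, 2, 4, 7, 5}
  6. ckcA  = {6, 1}
  7. kckcA = {6, 1, 4, 7}
  8. ckckcA = {3, 2, 5}
(closed under both — stop)

8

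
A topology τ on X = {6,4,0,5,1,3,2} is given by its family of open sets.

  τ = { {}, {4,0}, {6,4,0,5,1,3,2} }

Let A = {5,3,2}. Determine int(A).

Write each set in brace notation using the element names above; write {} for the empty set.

{}

U open, U⊆A: {}. int(A) = ⋃ = {}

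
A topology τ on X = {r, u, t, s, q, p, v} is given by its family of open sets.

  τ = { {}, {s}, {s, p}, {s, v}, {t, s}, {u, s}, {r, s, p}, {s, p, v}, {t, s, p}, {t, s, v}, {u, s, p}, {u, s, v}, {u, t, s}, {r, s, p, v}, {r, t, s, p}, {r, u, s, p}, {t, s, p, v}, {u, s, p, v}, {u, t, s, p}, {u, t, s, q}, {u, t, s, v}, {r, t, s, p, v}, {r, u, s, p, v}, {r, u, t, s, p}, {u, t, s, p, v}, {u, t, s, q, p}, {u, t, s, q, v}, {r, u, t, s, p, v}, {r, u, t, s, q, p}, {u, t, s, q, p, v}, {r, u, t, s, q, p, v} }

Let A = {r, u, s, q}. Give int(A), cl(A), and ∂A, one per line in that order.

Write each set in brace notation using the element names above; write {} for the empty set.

int(A) = {u, s}
cl(A)  = {r, u, t, s, q, p, v}
∂A     = {r, t, q, p, v}

opens ⊆ A: {}, {s}, {u, s}; union → int = {u, s}
complement {t, p, v}; its interior {}; cl(A) = X∖{} = {r, u, t, s, q, p, v}
boundary = {r, u, t, s, q, p, v} ∖ {u, s} = {r, t, q, p, v}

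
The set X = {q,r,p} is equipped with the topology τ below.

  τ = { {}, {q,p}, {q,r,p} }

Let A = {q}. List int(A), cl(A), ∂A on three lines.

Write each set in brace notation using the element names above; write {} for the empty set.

open subsets of A: {}; so int(A) = {}
closure: X∖int(X∖A) = X∖{} = {q,r,p}
∂A = {q,r,p} minus {} = {q,r,p}

int(A) = {}
cl(A)  = {q,r,p}
∂A     = {q,r,p}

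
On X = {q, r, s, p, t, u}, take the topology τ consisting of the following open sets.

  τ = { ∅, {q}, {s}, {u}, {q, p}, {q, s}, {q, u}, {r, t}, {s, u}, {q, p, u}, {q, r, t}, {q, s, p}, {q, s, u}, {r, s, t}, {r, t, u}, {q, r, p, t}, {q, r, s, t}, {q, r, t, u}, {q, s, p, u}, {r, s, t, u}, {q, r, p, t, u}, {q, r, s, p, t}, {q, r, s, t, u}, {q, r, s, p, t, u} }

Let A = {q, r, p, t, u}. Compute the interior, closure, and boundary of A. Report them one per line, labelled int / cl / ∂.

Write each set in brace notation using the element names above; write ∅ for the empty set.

interior: largest open inside A is {q, r, p, t, u} (from ∅, {q}, {u}, {q, p}, {q, u}, {r, t}, {q, r, t}, {r, t, u}, {q, p, u}, {q, r, p, t}, {q, r, t, u}, {q, r, p, t, u})
cl via duality: int({s}) = {s}, so X∖{s} = {q, r, p, t, u}
cl∖int = ∅

int(A) = {q, r, p, t, u}
cl(A)  = {q, r, p, t, u}
∂A     = ∅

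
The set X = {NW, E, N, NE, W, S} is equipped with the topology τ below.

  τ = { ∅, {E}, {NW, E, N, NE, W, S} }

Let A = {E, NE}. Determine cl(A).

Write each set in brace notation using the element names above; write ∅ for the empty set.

{NW, E, N, NE, W, S}

cl via duality: int({NW, N, W, S}) = ∅, so X∖∅ = {NW, E, N, NE, W, S}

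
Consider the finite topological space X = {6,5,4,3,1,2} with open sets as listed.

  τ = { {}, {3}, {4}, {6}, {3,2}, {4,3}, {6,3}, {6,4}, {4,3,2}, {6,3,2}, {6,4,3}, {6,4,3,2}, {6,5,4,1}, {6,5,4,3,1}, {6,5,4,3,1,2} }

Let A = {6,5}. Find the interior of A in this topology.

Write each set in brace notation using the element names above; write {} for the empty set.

opens ⊆ A: {}, {6}; union → int = {6}

{6}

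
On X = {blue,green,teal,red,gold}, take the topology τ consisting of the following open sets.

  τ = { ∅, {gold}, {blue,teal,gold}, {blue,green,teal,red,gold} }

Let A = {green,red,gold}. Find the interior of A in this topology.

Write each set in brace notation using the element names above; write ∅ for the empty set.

{gold}

opens ⊆ A: ∅, {gold}; union → int = {gold}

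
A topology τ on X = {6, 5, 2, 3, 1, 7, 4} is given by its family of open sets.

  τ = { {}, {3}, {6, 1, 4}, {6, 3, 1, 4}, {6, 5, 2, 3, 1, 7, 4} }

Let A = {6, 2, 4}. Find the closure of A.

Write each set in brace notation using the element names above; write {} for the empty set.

{6, 5, 2, 1, 7, 4}

X∖A={5, 3, 1, 7}, int(X∖A)={3}, hence cl(A)={6, 5, 2, 1, 7, 4}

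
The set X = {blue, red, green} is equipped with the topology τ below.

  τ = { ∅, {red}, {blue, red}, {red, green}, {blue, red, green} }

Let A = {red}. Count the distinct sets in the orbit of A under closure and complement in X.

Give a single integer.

X∖A={blue, green}, int(X∖A)=∅, hence cl(A)={blue, red, green}
Orbit (k=closure, c=complement):
  1. A     = {red}
  2. kA    = {blue, red, green}
  3. cA    = {blue, green}
  4. ckA   = ∅
(closed under both — stop)

4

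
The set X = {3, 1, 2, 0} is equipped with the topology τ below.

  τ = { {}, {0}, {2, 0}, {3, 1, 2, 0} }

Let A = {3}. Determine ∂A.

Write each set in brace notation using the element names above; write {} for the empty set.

{3, 1}

opens ⊆ A: {}; union → int = {}
complement {1, 2, 0}; its interior {2, 0}; cl(A) = X∖{2, 0} = {3, 1}
boundary = {3, 1} ∖ {} = {3, 1}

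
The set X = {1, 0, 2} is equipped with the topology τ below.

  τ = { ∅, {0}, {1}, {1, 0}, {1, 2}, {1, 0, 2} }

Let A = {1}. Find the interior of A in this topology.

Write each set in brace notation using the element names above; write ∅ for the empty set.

{1}

interior: largest open inside A is {1} (from ∅, {1})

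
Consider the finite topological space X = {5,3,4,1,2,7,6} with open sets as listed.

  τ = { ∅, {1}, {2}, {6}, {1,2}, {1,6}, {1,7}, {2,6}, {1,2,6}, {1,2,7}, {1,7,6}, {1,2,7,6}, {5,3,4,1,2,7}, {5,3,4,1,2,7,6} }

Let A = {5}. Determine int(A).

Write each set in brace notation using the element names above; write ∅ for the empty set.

opens ⊆ A: ∅; union → int = ∅

∅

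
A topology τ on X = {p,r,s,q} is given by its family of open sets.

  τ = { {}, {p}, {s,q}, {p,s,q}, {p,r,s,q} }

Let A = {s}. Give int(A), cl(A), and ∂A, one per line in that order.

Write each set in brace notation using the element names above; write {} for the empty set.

int(A) = {}
cl(A)  = {r,s,q}
∂A     = {r,s,q}

U open, U⊆A: {}. int(A) = ⋃ = {}
X∖A={p,r,q}, int(X∖A)={p}, hence cl(A)={r,s,q}
∂A: remove int from cl → {r,s,q}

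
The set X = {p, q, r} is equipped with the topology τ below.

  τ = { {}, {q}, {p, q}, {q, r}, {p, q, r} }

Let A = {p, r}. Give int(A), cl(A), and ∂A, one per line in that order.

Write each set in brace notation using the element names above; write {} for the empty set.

U open, U⊆A: {}. int(A) = ⋃ = {}
X∖A={q}, int(X∖A)={q}, hence cl(A)={p, r}
∂A: remove int from cl → {p, r}

int(A) = {}
cl(A)  = {p, r}
∂A     = {p, r}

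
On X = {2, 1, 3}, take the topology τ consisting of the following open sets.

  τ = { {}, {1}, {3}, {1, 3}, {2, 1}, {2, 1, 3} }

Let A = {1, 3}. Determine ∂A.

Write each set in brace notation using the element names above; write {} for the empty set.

{2}

opens ⊆ A: {}, {3}, {1}, {1, 3}; union → int = {1, 3}
complement {2}; its interior {}; cl(A) = X∖{} = {2, 1, 3}
boundary = {2, 1, 3} ∖ {1, 3} = {2}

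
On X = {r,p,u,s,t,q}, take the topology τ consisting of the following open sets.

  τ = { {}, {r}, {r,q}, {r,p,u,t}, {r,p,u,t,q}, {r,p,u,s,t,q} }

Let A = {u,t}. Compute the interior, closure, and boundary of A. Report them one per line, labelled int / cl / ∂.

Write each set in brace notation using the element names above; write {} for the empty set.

open subsets of A: {}; so int(A) = {}
closure: X∖int(X∖A) = X∖{r,q} = {p,u,s,t}
∂A = {p,u,s,t} minus {} = {p,u,s,t}

int(A) = {}
cl(A)  = {p,u,s,t}
∂A     = {p,u,s,t}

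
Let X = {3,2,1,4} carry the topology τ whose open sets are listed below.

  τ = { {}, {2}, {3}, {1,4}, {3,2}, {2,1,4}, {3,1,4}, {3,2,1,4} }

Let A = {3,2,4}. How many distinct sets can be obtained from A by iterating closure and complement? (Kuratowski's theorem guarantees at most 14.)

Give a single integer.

X∖A={1}, int(X∖A)={}, hence cl(A)={3,2,1,4}
Orbit (k=closure, c=complement):
  1. A     = {3,2,4}
  2. kA    = {3,2,1,4}
  3. cA    = {1}
  4. ckA   = {}
  5. kcA   = {1,4}
  6. ckcA  = {3,2}
(closed under both — stop)

6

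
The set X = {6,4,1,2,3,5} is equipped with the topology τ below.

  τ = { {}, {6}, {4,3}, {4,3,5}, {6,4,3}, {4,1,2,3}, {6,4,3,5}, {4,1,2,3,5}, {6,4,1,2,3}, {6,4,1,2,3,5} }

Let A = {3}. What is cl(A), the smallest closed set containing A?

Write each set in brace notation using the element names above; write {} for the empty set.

{4,1,2,3,5}

cl via duality: int({6,4,1,2,5}) = {6}, so X∖{6} = {4,1,2,3,5}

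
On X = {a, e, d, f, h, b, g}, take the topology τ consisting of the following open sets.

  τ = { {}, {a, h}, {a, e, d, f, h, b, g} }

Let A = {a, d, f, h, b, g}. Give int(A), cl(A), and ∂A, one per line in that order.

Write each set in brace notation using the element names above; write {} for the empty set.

U open, U⊆A: {}, {a, h}. int(A) = ⋃ = {a, h}
X∖A={e}, int(X∖A)={}, hence cl(A)={a, e, d, f, h, b, g}
∂A: remove int from cl → {e, d, f, b, g}

int(A) = {a, h}
cl(A)  = {a, e, d, f, h, b, g}
∂A     = {e, d, f, b, g}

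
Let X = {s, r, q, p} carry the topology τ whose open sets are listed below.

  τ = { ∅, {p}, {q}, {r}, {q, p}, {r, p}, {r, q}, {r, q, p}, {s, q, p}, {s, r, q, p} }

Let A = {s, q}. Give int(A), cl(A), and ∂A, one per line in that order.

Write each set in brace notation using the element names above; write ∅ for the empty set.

U open, U⊆A: ∅, {q}. int(A) = ⋃ = {q}
X∖A={r, p}, int(X∖A)={r, p}, hence cl(A)={s, q}
∂A: remove int from cl → {s}

int(A) = {q}
cl(A)  = {s, q}
∂A     = {s}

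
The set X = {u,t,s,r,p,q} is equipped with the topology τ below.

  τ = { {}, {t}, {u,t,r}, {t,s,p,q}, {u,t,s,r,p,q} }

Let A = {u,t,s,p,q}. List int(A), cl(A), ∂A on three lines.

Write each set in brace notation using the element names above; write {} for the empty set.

int(A) = {t,s,p,q}
cl(A)  = {u,t,s,r,p,q}
∂A     = {u,r}

open subsets of A: {}, {t}, {t,s,p,q}; so int(A) = {t,s,p,q}
closure: X∖int(X∖A) = X∖{} = {u,t,s,r,p,q}
∂A = {u,t,s,r,p,q} minus {t,s,p,q} = {u,r}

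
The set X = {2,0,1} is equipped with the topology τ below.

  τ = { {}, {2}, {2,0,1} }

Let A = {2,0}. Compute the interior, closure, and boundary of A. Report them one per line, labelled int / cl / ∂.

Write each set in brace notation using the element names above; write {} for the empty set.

int(A) = {2}
cl(A)  = {2,0,1}
∂A     = {0,1}

opens ⊆ A: {}, {2}; union → int = {2}
complement {1}; its interior {}; cl(A) = X∖{} = {2,0,1}
boundary = {2,0,1} ∖ {2} = {0,1}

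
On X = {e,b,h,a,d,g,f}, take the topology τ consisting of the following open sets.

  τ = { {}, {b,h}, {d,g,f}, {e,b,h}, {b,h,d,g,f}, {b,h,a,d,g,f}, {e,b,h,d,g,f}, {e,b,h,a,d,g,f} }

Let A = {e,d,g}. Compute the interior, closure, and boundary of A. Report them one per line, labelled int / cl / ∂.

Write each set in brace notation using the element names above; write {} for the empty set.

opens ⊆ A: {}; union → int = {}
complement {b,h,a,f}; its interior {b,h}; cl(A) = X∖{b,h} = {e,a,d,g,f}
boundary = {e,a,d,g,f} ∖ {} = {e,a,d,g,f}

int(A) = {}
cl(A)  = {e,a,d,g,f}
∂A     = {e,a,d,g,f}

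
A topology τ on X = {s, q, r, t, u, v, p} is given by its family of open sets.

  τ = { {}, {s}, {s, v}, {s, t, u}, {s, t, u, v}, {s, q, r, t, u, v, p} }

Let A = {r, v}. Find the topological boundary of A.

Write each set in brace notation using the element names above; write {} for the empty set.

interior: largest open inside A is {} (from {})
cl via duality: int({s, q, t, u, p}) = {s, t, u}, so X∖{s, t, u} = {q, r, v, p}
cl∖int = {q, r, v, p}

{q, r, v, p}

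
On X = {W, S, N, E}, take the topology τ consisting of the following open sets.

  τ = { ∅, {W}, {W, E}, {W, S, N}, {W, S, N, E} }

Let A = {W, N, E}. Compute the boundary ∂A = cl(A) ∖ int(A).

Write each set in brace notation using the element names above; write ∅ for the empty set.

opens ⊆ A: ∅, {W}, {W, E}; union → int = {W, E}
complement {S}; its interior ∅; cl(A) = X∖∅ = {W, S, N, E}
boundary = {W, S, N, E} ∖ {W, E} = {S, N}

{S, N}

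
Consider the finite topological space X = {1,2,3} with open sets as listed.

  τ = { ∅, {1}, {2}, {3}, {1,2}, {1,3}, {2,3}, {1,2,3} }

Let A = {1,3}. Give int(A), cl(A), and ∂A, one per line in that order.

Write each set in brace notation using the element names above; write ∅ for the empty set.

open subsets of A: ∅, {3}, {1}, {1,3}; so int(A) = {1,3}
closure: X∖int(X∖A) = X∖{2} = {1,3}
∂A = {1,3} minus {1,3} = ∅

int(A) = {1,3}
cl(A)  = {1,3}
∂A     = ∅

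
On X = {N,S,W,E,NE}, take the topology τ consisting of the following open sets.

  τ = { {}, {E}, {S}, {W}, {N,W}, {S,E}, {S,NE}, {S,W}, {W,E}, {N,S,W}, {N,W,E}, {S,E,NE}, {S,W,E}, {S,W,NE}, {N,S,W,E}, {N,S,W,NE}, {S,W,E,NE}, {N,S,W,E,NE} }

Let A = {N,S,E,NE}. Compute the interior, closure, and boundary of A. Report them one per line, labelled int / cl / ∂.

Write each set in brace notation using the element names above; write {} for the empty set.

interior: largest open inside A is {S,E,NE} (from {}, {S}, {E}, {S,E}, {S,NE}, {S,E,NE})
cl via duality: int({W}) = {W}, so X∖{W} = {N,S,E,NE}
cl∖int = {N}

int(A) = {S,E,NE}
cl(A)  = {N,S,E,NE}
∂A     = {N}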